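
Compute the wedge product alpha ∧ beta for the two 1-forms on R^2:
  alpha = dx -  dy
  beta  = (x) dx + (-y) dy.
alpha ∧ beta = (x - y) dx ∧ dy

Distribute the wedge, using dx_i ∧ dx_j = -dx_j ∧ dx_i and dx_i ∧ dx_i = 0. For each pair (i, j) with i < j, the coefficient of dx_i ∧ dx_j in alpha ∧ beta is (alpha_i * beta_j - alpha_j * beta_i). Collecting: alpha ∧ beta = (x - y) dx ∧ dy.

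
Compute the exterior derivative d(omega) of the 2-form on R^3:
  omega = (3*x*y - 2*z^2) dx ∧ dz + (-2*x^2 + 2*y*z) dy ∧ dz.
d(omega) = (-7*x) dx ∧ dy ∧ dz

For a 2-form omega = sum_{i<j} g_{ij} dx_i ∧ dx_j, the exterior derivative is
  d(omega) = sum_{i<j} d(g_{ij}) ∧ dx_i ∧ dx_j = sum_{i<j, k} (∂g_{ij}/∂x_k) dx_k ∧ dx_i ∧ dx_j.
Expand each term, using dx_k ∧ dx_i ∧ dx_j = sgn(permutation) dx_{(a)} ∧ dx_{(b)} ∧ dx_{(c)} with (a < b < c) sorted:
  d(3*x*y - 2*z^2) includes (∂/∂y)(3*x*y - 2*z^2) dy = (3*x) dy, which multiplied by dx ∧ dz gives (-3*x) dx ∧ dy ∧ dz
  d(-2*x^2 + 2*y*z) includes (∂/∂x)(-2*x^2 + 2*y*z) dx = (-4*x) dx, which multiplied by dy ∧ dz gives (-4*x) dx ∧ dy ∧ dz
Collecting like 3-forms: d(omega) = (-7*x) dx ∧ dy ∧ dz.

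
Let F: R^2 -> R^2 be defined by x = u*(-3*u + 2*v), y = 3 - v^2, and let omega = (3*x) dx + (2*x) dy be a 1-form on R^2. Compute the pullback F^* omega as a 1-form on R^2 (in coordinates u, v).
F^* omega = (6*u*(9*u^2 - 9*u*v + 2*v^2)) du + (2*u*(-9*u^2 + 12*u*v - 4*v^2)) dv

Using F^*(f dg) = (f ∘ F) d(g ∘ F), substitute each coordinate x_i by F_i(u, v) in f_i, and replace dx_i by d F_i = (∂F_i/∂u) du + (∂F_i/∂v) dv.
  For the x component: f_1(F) = 3*u*(-3*u + 2*v); d F_1 = (-6*u + 2*v) du + (2*u) dv
  For the y component: f_2(F) = 2*u*(-3*u + 2*v); d F_2 = (0) du + (-2*v) dv
Combining and collecting du, dv coefficients:
  coeff of du: 6*u*(9*u^2 - 9*u*v + 2*v^2)
  coeff of dv: 2*u*(-9*u^2 + 12*u*v - 4*v^2)
F^* omega = (6*u*(9*u^2 - 9*u*v + 2*v^2)) du + (2*u*(-9*u^2 + 12*u*v - 4*v^2)) dv.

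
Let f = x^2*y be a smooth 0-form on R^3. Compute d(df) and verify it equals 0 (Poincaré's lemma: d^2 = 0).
d(df) = 0

Step 1: df = sum_i (∂f/∂x_i) dx_i = (2*x*y) dx + (x^2) dy + (0) dz.
Step 2: Apply d again. Using the 1-form formula, the coefficient of dx ∧ dy in d(df) is ∂^2 f/∂x ∂y - ∂^2 f/∂y ∂x = (2*x) - (2*x) = 0 (equality of mixed partials for smooth f).
Similarly for dx ∧ dz and dy ∧ dz — all coefficients vanish. So d(df) = 0.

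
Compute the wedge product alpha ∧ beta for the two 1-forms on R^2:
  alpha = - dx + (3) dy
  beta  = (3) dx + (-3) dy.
alpha ∧ beta = (-6) dx ∧ dy

Distribute the wedge, using dx_i ∧ dx_j = -dx_j ∧ dx_i and dx_i ∧ dx_i = 0. For each pair (i, j) with i < j, the coefficient of dx_i ∧ dx_j in alpha ∧ beta is (alpha_i * beta_j - alpha_j * beta_i). Collecting: alpha ∧ beta = (-6) dx ∧ dy.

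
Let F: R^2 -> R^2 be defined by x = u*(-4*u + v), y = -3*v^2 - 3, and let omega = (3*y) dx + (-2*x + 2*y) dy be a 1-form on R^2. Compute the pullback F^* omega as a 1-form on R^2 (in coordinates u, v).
F^* omega = (72*u*v^2 + 72*u - 9*v^3 - 9*v) du + (-48*u^2*v + 3*u*v^2 - 9*u + 36*v^3 + 36*v) dv

Using F^*(f dg) = (f ∘ F) d(g ∘ F), substitute each coordinate x_i by F_i(u, v) in f_i, and replace dx_i by d F_i = (∂F_i/∂u) du + (∂F_i/∂v) dv.
  For the x component: f_1(F) = -9*v^2 - 9; d F_1 = (-8*u + v) du + (u) dv
  For the y component: f_2(F) = 8*u^2 - 2*u*v - 6*v^2 - 6; d F_2 = (0) du + (-6*v) dv
Combining and collecting du, dv coefficients:
  coeff of du: 72*u*v^2 + 72*u - 9*v^3 - 9*v
  coeff of dv: -48*u^2*v + 3*u*v^2 - 9*u + 36*v^3 + 36*v
F^* omega = (72*u*v^2 + 72*u - 9*v^3 - 9*v) du + (-48*u^2*v + 3*u*v^2 - 9*u + 36*v^3 + 36*v) dv.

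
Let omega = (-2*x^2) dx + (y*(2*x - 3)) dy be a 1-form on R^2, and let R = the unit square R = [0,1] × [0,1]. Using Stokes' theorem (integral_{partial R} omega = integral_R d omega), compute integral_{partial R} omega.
integral_(partial R) omega = 1

Stokes: integral_partial_R omega = integral_R d omega with d omega = (∂Q/∂x - ∂P/∂y) dx ∧ dy.
  ∂Q/∂x = 2*y
  ∂P/∂y = 0
  integrand = ∂Q/∂x - ∂P/∂y = 2*y.
Integrating over R: integral_0^1 integral_0^1 (2*y) dx dy = 1.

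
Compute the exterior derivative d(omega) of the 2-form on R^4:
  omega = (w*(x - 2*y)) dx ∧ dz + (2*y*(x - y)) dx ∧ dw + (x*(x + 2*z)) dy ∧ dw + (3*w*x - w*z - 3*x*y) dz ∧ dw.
d(omega) = (2*w) dx ∧ dy ∧ dz + (3*w + x - 5*y) dx ∧ dz ∧ dw + (4*y + 2*z) dx ∧ dy ∧ dw + (-5*x) dy ∧ dz ∧ dw

For a 2-form omega = sum_{i<j} g_{ij} dx_i ∧ dx_j, the exterior derivative is
  d(omega) = sum_{i<j} d(g_{ij}) ∧ dx_i ∧ dx_j = sum_{i<j, k} (∂g_{ij}/∂x_k) dx_k ∧ dx_i ∧ dx_j.
Expand each term, using dx_k ∧ dx_i ∧ dx_j = sgn(permutation) dx_{(a)} ∧ dx_{(b)} ∧ dx_{(c)} with (a < b < c) sorted:
  d(w*(x - 2*y)) includes (∂/∂y)(w*(x - 2*y)) dy = (-2*w) dy, which multiplied by dx ∧ dz gives (2*w) dx ∧ dy ∧ dz
  d(w*(x - 2*y)) includes (∂/∂w)(w*(x - 2*y)) dw = (x - 2*y) dw, which multiplied by dx ∧ dz gives (x - 2*y) dx ∧ dz ∧ dw
  d(2*y*(x - y)) includes (∂/∂y)(2*y*(x - y)) dy = (2*x - 4*y) dy, which multiplied by dx ∧ dw gives (-2*x + 4*y) dx ∧ dy ∧ dw
  d(x*(x + 2*z)) includes (∂/∂x)(x*(x + 2*z)) dx = (2*x + 2*z) dx, which multiplied by dy ∧ dw gives (2*x + 2*z) dx ∧ dy ∧ dw
  d(x*(x + 2*z)) includes (∂/∂z)(x*(x + 2*z)) dz = (2*x) dz, which multiplied by dy ∧ dw gives (-2*x) dy ∧ dz ∧ dw
  d(3*w*x - w*z - 3*x*y) includes (∂/∂x)(3*w*x - w*z - 3*x*y) dx = (3*w - 3*y) dx, which multiplied by dz ∧ dw gives (3*w - 3*y) dx ∧ dz ∧ dw
  d(3*w*x - w*z - 3*x*y) includes (∂/∂y)(3*w*x - w*z - 3*x*y) dy = (-3*x) dy, which multiplied by dz ∧ dw gives (-3*x) dy ∧ dz ∧ dw
Collecting like 3-forms: d(omega) = (2*w) dx ∧ dy ∧ dz + (3*w + x - 5*y) dx ∧ dz ∧ dw + (4*y + 2*z) dx ∧ dy ∧ dw + (-5*x) dy ∧ dz ∧ dw.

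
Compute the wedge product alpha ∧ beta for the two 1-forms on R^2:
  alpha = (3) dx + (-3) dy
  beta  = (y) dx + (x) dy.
alpha ∧ beta = (3*x + 3*y) dx ∧ dy

Distribute the wedge, using dx_i ∧ dx_j = -dx_j ∧ dx_i and dx_i ∧ dx_i = 0. For each pair (i, j) with i < j, the coefficient of dx_i ∧ dx_j in alpha ∧ beta is (alpha_i * beta_j - alpha_j * beta_i). Collecting: alpha ∧ beta = (3*x + 3*y) dx ∧ dy.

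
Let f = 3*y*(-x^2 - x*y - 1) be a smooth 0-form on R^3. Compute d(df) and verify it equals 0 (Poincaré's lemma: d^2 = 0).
d(df) = 0

Step 1: df = sum_i (∂f/∂x_i) dx_i = (3*y*(-2*x - y)) dx + (-3*x^2 - 6*x*y - 3) dy + (0) dz.
Step 2: Apply d again. Using the 1-form formula, the coefficient of dx ∧ dy in d(df) is ∂^2 f/∂x ∂y - ∂^2 f/∂y ∂x = (-6*x - 6*y) - (-6*x - 6*y) = 0 (equality of mixed partials for smooth f).
Similarly for dx ∧ dz and dy ∧ dz — all coefficients vanish. So d(df) = 0.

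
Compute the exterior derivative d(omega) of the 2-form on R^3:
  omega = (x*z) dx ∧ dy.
d(omega) = (x) dx ∧ dy ∧ dz

For a 2-form omega = sum_{i<j} g_{ij} dx_i ∧ dx_j, the exterior derivative is
  d(omega) = sum_{i<j} d(g_{ij}) ∧ dx_i ∧ dx_j = sum_{i<j, k} (∂g_{ij}/∂x_k) dx_k ∧ dx_i ∧ dx_j.
Expand each term, using dx_k ∧ dx_i ∧ dx_j = sgn(permutation) dx_{(a)} ∧ dx_{(b)} ∧ dx_{(c)} with (a < b < c) sorted:
  d(x*z) includes (∂/∂z)(x*z) dz = (x) dz, which multiplied by dx ∧ dy gives (x) dx ∧ dy ∧ dz
Collecting like 3-forms: d(omega) = (x) dx ∧ dy ∧ dz.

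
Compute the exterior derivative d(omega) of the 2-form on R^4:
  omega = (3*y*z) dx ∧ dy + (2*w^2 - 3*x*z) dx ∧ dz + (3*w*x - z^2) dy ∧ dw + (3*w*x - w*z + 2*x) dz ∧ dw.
d(omega) = (3*y) dx ∧ dy ∧ dz + (7*w + 2) dx ∧ dz ∧ dw + (3*w) dx ∧ dy ∧ dw + (2*z) dy ∧ dz ∧ dw

For a 2-form omega = sum_{i<j} g_{ij} dx_i ∧ dx_j, the exterior derivative is
  d(omega) = sum_{i<j} d(g_{ij}) ∧ dx_i ∧ dx_j = sum_{i<j, k} (∂g_{ij}/∂x_k) dx_k ∧ dx_i ∧ dx_j.
Expand each term, using dx_k ∧ dx_i ∧ dx_j = sgn(permutation) dx_{(a)} ∧ dx_{(b)} ∧ dx_{(c)} with (a < b < c) sorted:
  d(3*y*z) includes (∂/∂z)(3*y*z) dz = (3*y) dz, which multiplied by dx ∧ dy gives (3*y) dx ∧ dy ∧ dz
  d(2*w^2 - 3*x*z) includes (∂/∂w)(2*w^2 - 3*x*z) dw = (4*w) dw, which multiplied by dx ∧ dz gives (4*w) dx ∧ dz ∧ dw
  d(3*w*x - z^2) includes (∂/∂x)(3*w*x - z^2) dx = (3*w) dx, which multiplied by dy ∧ dw gives (3*w) dx ∧ dy ∧ dw
  d(3*w*x - z^2) includes (∂/∂z)(3*w*x - z^2) dz = (-2*z) dz, which multiplied by dy ∧ dw gives (2*z) dy ∧ dz ∧ dw
  d(3*w*x - w*z + 2*x) includes (∂/∂x)(3*w*x - w*z + 2*x) dx = (3*w + 2) dx, which multiplied by dz ∧ dw gives (3*w + 2) dx ∧ dz ∧ dw
Collecting like 3-forms: d(omega) = (3*y) dx ∧ dy ∧ dz + (7*w + 2) dx ∧ dz ∧ dw + (3*w) dx ∧ dy ∧ dw + (2*z) dy ∧ dz ∧ dw.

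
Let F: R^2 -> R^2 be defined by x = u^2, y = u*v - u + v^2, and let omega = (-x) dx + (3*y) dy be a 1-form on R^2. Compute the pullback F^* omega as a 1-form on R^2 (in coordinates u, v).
F^* omega = (-2*u^3 + 3*u*v^2 - 6*u*v + 3*u + 3*v^3 - 3*v^2) du + (3*u^2*v - 3*u^2 + 9*u*v^2 - 6*u*v + 6*v^3) dv

Using F^*(f dg) = (f ∘ F) d(g ∘ F), substitute each coordinate x_i by F_i(u, v) in f_i, and replace dx_i by d F_i = (∂F_i/∂u) du + (∂F_i/∂v) dv.
  For the x component: f_1(F) = -u^2; d F_1 = (2*u) du + (0) dv
  For the y component: f_2(F) = 3*u*v - 3*u + 3*v^2; d F_2 = (v - 1) du + (u + 2*v) dv
Combining and collecting du, dv coefficients:
  coeff of du: -2*u^3 + 3*u*v^2 - 6*u*v + 3*u + 3*v^3 - 3*v^2
  coeff of dv: 3*u^2*v - 3*u^2 + 9*u*v^2 - 6*u*v + 6*v^3
F^* omega = (-2*u^3 + 3*u*v^2 - 6*u*v + 3*u + 3*v^3 - 3*v^2) du + (3*u^2*v - 3*u^2 + 9*u*v^2 - 6*u*v + 6*v^3) dv.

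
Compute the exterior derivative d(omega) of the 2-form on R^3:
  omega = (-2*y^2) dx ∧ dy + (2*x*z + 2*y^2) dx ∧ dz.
d(omega) = (-4*y) dx ∧ dy ∧ dz

For a 2-form omega = sum_{i<j} g_{ij} dx_i ∧ dx_j, the exterior derivative is
  d(omega) = sum_{i<j} d(g_{ij}) ∧ dx_i ∧ dx_j = sum_{i<j, k} (∂g_{ij}/∂x_k) dx_k ∧ dx_i ∧ dx_j.
Expand each term, using dx_k ∧ dx_i ∧ dx_j = sgn(permutation) dx_{(a)} ∧ dx_{(b)} ∧ dx_{(c)} with (a < b < c) sorted:
  d(2*x*z + 2*y^2) includes (∂/∂y)(2*x*z + 2*y^2) dy = (4*y) dy, which multiplied by dx ∧ dz gives (-4*y) dx ∧ dy ∧ dz
Collecting like 3-forms: d(omega) = (-4*y) dx ∧ dy ∧ dz.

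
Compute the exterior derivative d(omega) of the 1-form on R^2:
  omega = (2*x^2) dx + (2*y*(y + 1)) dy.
d(omega) = 0

For a 1-form omega = sum_i f_i dx_i, the exterior derivative is
  d(omega) = sum_{i < j} (∂f_j/∂x_i - ∂f_i/∂x_j) dx_i ∧ dx_j.

Assembling: d(omega) = 0.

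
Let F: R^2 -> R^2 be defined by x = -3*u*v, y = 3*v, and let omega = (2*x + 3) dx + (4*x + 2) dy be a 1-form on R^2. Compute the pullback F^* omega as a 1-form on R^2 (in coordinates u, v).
F^* omega = (9*v*(2*u*v - 1)) du + (18*u^2*v - 36*u*v - 9*u + 6) dv

Using F^*(f dg) = (f ∘ F) d(g ∘ F), substitute each coordinate x_i by F_i(u, v) in f_i, and replace dx_i by d F_i = (∂F_i/∂u) du + (∂F_i/∂v) dv.
  For the x component: f_1(F) = -6*u*v + 3; d F_1 = (-3*v) du + (-3*u) dv
  For the y component: f_2(F) = -12*u*v + 2; d F_2 = (0) du + (3) dv
Combining and collecting du, dv coefficients:
  coeff of du: 9*v*(2*u*v - 1)
  coeff of dv: 18*u^2*v - 36*u*v - 9*u + 6
F^* omega = (9*v*(2*u*v - 1)) du + (18*u^2*v - 36*u*v - 9*u + 6) dv.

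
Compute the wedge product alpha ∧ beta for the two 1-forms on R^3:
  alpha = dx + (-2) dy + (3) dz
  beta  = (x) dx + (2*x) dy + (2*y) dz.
alpha ∧ beta = (4*x) dx ∧ dy + (-3*x + 2*y) dx ∧ dz + (-6*x - 4*y) dy ∧ dz

Distribute the wedge, using dx_i ∧ dx_j = -dx_j ∧ dx_i and dx_i ∧ dx_i = 0. For each pair (i, j) with i < j, the coefficient of dx_i ∧ dx_j in alpha ∧ beta is (alpha_i * beta_j - alpha_j * beta_i). Collecting: alpha ∧ beta = (4*x) dx ∧ dy + (-3*x + 2*y) dx ∧ dz + (-6*x - 4*y) dy ∧ dz.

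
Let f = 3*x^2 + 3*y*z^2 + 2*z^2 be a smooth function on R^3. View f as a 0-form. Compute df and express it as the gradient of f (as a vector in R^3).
df = (6*x) dx + (3*z^2) dy + (2*z*(3*y + 2)) dz; grad f = (6*x, 3*z^2, 2*z*(3*y + 2))

For a 0-form f, d f = (∂f/∂x) dx + (∂f/∂y) dy + (∂f/∂z) dz. The components of the vector representation are exactly the entries of grad f in Cartesian coordinates:
  ∂f/∂x = 6*x
  ∂f/∂y = 3*z^2
  ∂f/∂z = 2*z*(3*y + 2).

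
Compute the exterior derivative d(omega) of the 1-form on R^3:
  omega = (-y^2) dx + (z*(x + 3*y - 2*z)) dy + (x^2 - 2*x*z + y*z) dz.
d(omega) = (2*y + z) dx ∧ dy + (2*x - 2*z) dx ∧ dz + (-x - 3*y + 5*z) dy ∧ dz

For a 1-form omega = sum_i f_i dx_i, the exterior derivative is
  d(omega) = sum_{i < j} (∂f_j/∂x_i - ∂f_i/∂x_j) dx_i ∧ dx_j.
  coefficient of dx ∧ dy: ∂f_2/∂x - ∂f_1/∂y = ∂(z*(x + 3*y - 2*z))/∂x - ∂(-y^2)/∂y = 2*y + z
  coefficient of dx ∧ dz: ∂f_3/∂x - ∂f_1/∂z = ∂(x^2 - 2*x*z + y*z)/∂x - ∂(-y^2)/∂z = 2*x - 2*z
  coefficient of dy ∧ dz: ∂f_3/∂y - ∂f_2/∂z = ∂(x^2 - 2*x*z + y*z)/∂y - ∂(z*(x + 3*y - 2*z))/∂z = -x - 3*y + 5*z
Assembling: d(omega) = (2*y + z) dx ∧ dy + (2*x - 2*z) dx ∧ dz + (-x - 3*y + 5*z) dy ∧ dz.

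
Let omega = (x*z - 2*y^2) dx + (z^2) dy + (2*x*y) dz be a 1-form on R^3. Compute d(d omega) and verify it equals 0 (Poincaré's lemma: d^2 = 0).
d(d omega) = 0

Step 1: d omega = sum_{i<j} (∂f_j/∂x_i - ∂f_i/∂x_j) dx_i ∧ dx_j:
  coeff of dx ∧ dy: 4*y
  coeff of dx ∧ dz: -x + 2*y
  coeff of dy ∧ dz: 2*x - 2*z
Step 2: Apply d again to each 2-form coefficient. The only possible 3-form in R^3 is dx ∧ dy ∧ dz, with coefficient
  ∂(coeff of dy∧dz)/∂x - ∂(coeff of dx∧dz)/∂y + ∂(coeff of dx∧dy)/∂z
  = ∂/∂x (2*x - 2*z) - ∂/∂y (-x + 2*y) + ∂/∂z (4*y).
Each of these terms simplifies to sums of mixed partials that cancel in pairs. The result is 0 (by equality of mixed partials for smooth functions — Schwarz / Clairaut).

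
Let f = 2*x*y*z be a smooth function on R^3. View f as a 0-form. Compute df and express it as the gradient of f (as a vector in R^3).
df = (2*y*z) dx + (2*x*z) dy + (2*x*y) dz; grad f = (2*y*z, 2*x*z, 2*x*y)

For a 0-form f, d f = (∂f/∂x) dx + (∂f/∂y) dy + (∂f/∂z) dz. The components of the vector representation are exactly the entries of grad f in Cartesian coordinates:
  ∂f/∂x = 2*y*z
  ∂f/∂y = 2*x*z
  ∂f/∂z = 2*x*y.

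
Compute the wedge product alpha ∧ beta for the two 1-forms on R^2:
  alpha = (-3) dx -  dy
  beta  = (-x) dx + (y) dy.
alpha ∧ beta = (-x - 3*y) dx ∧ dy

Distribute the wedge, using dx_i ∧ dx_j = -dx_j ∧ dx_i and dx_i ∧ dx_i = 0. For each pair (i, j) with i < j, the coefficient of dx_i ∧ dx_j in alpha ∧ beta is (alpha_i * beta_j - alpha_j * beta_i). Collecting: alpha ∧ beta = (-x - 3*y) dx ∧ dy.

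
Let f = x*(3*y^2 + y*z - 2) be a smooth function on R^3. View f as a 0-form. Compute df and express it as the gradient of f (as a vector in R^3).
df = (3*y^2 + y*z - 2) dx + (x*(6*y + z)) dy + (x*y) dz; grad f = (3*y^2 + y*z - 2, x*(6*y + z), x*y)

For a 0-form f, d f = (∂f/∂x) dx + (∂f/∂y) dy + (∂f/∂z) dz. The components of the vector representation are exactly the entries of grad f in Cartesian coordinates:
  ∂f/∂x = 3*y^2 + y*z - 2
  ∂f/∂y = x*(6*y + z)
  ∂f/∂z = x*y.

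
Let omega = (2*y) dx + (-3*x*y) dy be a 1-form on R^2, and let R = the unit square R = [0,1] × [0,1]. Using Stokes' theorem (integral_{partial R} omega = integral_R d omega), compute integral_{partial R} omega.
integral_(partial R) omega = -7/2

Stokes: integral_partial_R omega = integral_R d omega with d omega = (∂Q/∂x - ∂P/∂y) dx ∧ dy.
  ∂Q/∂x = -3*y
  ∂P/∂y = 2
  integrand = ∂Q/∂x - ∂P/∂y = -3*y - 2.
Integrating over R: integral_0^1 integral_0^1 (-3*y - 2) dx dy = -7/2.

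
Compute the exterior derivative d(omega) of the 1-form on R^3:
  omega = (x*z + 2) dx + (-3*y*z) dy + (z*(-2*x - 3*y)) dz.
d(omega) = (-x - 2*z) dx ∧ dz + (3*y - 3*z) dy ∧ dz

For a 1-form omega = sum_i f_i dx_i, the exterior derivative is
  d(omega) = sum_{i < j} (∂f_j/∂x_i - ∂f_i/∂x_j) dx_i ∧ dx_j.
  coefficient of dx ∧ dz: ∂f_3/∂x - ∂f_1/∂z = ∂(z*(-2*x - 3*y))/∂x - ∂(x*z + 2)/∂z = -x - 2*z
  coefficient of dy ∧ dz: ∂f_3/∂y - ∂f_2/∂z = ∂(z*(-2*x - 3*y))/∂y - ∂(-3*y*z)/∂z = 3*y - 3*z
Assembling: d(omega) = (-x - 2*z) dx ∧ dz + (3*y - 3*z) dy ∧ dz.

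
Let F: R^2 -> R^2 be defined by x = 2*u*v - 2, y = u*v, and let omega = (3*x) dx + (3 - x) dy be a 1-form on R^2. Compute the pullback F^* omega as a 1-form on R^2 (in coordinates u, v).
F^* omega = (v*(10*u*v - 7)) du + (u*(10*u*v - 7)) dv

Using F^*(f dg) = (f ∘ F) d(g ∘ F), substitute each coordinate x_i by F_i(u, v) in f_i, and replace dx_i by d F_i = (∂F_i/∂u) du + (∂F_i/∂v) dv.
  For the x component: f_1(F) = 6*u*v - 6; d F_1 = (2*v) du + (2*u) dv
  For the y component: f_2(F) = -2*u*v + 5; d F_2 = (v) du + (u) dv
Combining and collecting du, dv coefficients:
  coeff of du: v*(10*u*v - 7)
  coeff of dv: u*(10*u*v - 7)
F^* omega = (v*(10*u*v - 7)) du + (u*(10*u*v - 7)) dv.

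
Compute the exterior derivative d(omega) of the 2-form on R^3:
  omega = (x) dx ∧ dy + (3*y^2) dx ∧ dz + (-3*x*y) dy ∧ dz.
d(omega) = (-9*y) dx ∧ dy ∧ dz

For a 2-form omega = sum_{i<j} g_{ij} dx_i ∧ dx_j, the exterior derivative is
  d(omega) = sum_{i<j} d(g_{ij}) ∧ dx_i ∧ dx_j = sum_{i<j, k} (∂g_{ij}/∂x_k) dx_k ∧ dx_i ∧ dx_j.
Expand each term, using dx_k ∧ dx_i ∧ dx_j = sgn(permutation) dx_{(a)} ∧ dx_{(b)} ∧ dx_{(c)} with (a < b < c) sorted:
  d(3*y^2) includes (∂/∂y)(3*y^2) dy = (6*y) dy, which multiplied by dx ∧ dz gives (-6*y) dx ∧ dy ∧ dz
  d(-3*x*y) includes (∂/∂x)(-3*x*y) dx = (-3*y) dx, which multiplied by dy ∧ dz gives (-3*y) dx ∧ dy ∧ dz
Collecting like 3-forms: d(omega) = (-9*y) dx ∧ dy ∧ dz.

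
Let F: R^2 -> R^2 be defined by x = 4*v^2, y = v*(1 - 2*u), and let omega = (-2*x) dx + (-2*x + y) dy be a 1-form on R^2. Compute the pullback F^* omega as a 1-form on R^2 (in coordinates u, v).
F^* omega = (v^2*(4*u + 16*v - 2)) du + (v*(4*u^2 + 16*u*v - 4*u - 64*v^2 - 8*v + 1)) dv

Using F^*(f dg) = (f ∘ F) d(g ∘ F), substitute each coordinate x_i by F_i(u, v) in f_i, and replace dx_i by d F_i = (∂F_i/∂u) du + (∂F_i/∂v) dv.
  For the x component: f_1(F) = -8*v^2; d F_1 = (0) du + (8*v) dv
  For the y component: f_2(F) = v*(-2*u - 8*v + 1); d F_2 = (-2*v) du + (1 - 2*u) dv
Combining and collecting du, dv coefficients:
  coeff of du: v^2*(4*u + 16*v - 2)
  coeff of dv: v*(4*u^2 + 16*u*v - 4*u - 64*v^2 - 8*v + 1)
F^* omega = (v^2*(4*u + 16*v - 2)) du + (v*(4*u^2 + 16*u*v - 4*u - 64*v^2 - 8*v + 1)) dv.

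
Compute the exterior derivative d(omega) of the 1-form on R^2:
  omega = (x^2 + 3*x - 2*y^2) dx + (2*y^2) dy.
d(omega) = (4*y) dx ∧ dy

For a 1-form omega = sum_i f_i dx_i, the exterior derivative is
  d(omega) = sum_{i < j} (∂f_j/∂x_i - ∂f_i/∂x_j) dx_i ∧ dx_j.
  coefficient of dx ∧ dy: ∂f_2/∂x - ∂f_1/∂y = ∂(2*y^2)/∂x - ∂(x^2 + 3*x - 2*y^2)/∂y = 4*y
Assembling: d(omega) = (4*y) dx ∧ dy.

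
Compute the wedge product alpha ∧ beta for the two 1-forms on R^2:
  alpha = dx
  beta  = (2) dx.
alpha ∧ beta = 0

Distribute the wedge, using dx_i ∧ dx_j = -dx_j ∧ dx_i and dx_i ∧ dx_i = 0. For each pair (i, j) with i < j, the coefficient of dx_i ∧ dx_j in alpha ∧ beta is (alpha_i * beta_j - alpha_j * beta_i). Collecting: alpha ∧ beta = 0.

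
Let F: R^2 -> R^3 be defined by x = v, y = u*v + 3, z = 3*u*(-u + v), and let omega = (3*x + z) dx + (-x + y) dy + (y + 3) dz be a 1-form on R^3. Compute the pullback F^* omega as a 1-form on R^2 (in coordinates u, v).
F^* omega = (-6*u^2*v + 4*u*v^2 - 36*u - v^2 + 21*v) du + (4*u^2*v - 3*u^2 + 2*u*v + 21*u + 3*v) dv

Using F^*(f dg) = (f ∘ F) d(g ∘ F), substitute each coordinate x_i by F_i(u, v) in f_i, and replace dx_i by d F_i = (∂F_i/∂u) du + (∂F_i/∂v) dv.
  For the x component: f_1(F) = -3*u^2 + 3*u*v + 3*v; d F_1 = (0) du + (1) dv
  For the y component: f_2(F) = u*v - v + 3; d F_2 = (v) du + (u) dv
  For the z component: f_3(F) = u*v + 6; d F_3 = (-6*u + 3*v) du + (3*u) dv
Combining and collecting du, dv coefficients:
  coeff of du: -6*u^2*v + 4*u*v^2 - 36*u - v^2 + 21*v
  coeff of dv: 4*u^2*v - 3*u^2 + 2*u*v + 21*u + 3*v
F^* omega = (-6*u^2*v + 4*u*v^2 - 36*u - v^2 + 21*v) du + (4*u^2*v - 3*u^2 + 2*u*v + 21*u + 3*v) dv.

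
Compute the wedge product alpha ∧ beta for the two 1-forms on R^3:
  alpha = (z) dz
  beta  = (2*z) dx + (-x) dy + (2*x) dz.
alpha ∧ beta = (-2*z^2) dx ∧ dz + (x*z) dy ∧ dz

Distribute the wedge, using dx_i ∧ dx_j = -dx_j ∧ dx_i and dx_i ∧ dx_i = 0. For each pair (i, j) with i < j, the coefficient of dx_i ∧ dx_j in alpha ∧ beta is (alpha_i * beta_j - alpha_j * beta_i). Collecting: alpha ∧ beta = (-2*z^2) dx ∧ dz + (x*z) dy ∧ dz.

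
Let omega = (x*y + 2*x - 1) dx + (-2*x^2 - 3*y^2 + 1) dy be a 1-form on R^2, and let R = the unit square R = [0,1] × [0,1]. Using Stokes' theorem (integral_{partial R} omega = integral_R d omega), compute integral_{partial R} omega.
integral_(partial R) omega = -5/2

Stokes: integral_partial_R omega = integral_R d omega with d omega = (∂Q/∂x - ∂P/∂y) dx ∧ dy.
  ∂Q/∂x = -4*x
  ∂P/∂y = x
  integrand = ∂Q/∂x - ∂P/∂y = -5*x.
Integrating over R: integral_0^1 integral_0^1 (-5*x) dx dy = -5/2.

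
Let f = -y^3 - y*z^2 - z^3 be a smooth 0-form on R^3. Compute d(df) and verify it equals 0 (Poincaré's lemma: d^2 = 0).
d(df) = 0

Step 1: df = sum_i (∂f/∂x_i) dx_i = (0) dx + (-3*y^2 - z^2) dy + (z*(-2*y - 3*z)) dz.
Step 2: Apply d again. Using the 1-form formula, the coefficient of dx ∧ dy in d(df) is ∂^2 f/∂x ∂y - ∂^2 f/∂y ∂x = (0) - (0) = 0 (equality of mixed partials for smooth f).
Similarly for dx ∧ dz and dy ∧ dz — all coefficients vanish. So d(df) = 0.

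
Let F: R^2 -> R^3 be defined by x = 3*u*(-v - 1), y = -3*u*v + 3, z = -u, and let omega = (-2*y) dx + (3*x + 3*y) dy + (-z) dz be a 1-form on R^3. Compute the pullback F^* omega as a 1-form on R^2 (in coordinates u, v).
F^* omega = (36*u*v^2 + 9*u*v - u - 9*v + 18) du + (9*u*(4*u*v + 3*u - 1)) dv

Using F^*(f dg) = (f ∘ F) d(g ∘ F), substitute each coordinate x_i by F_i(u, v) in f_i, and replace dx_i by d F_i = (∂F_i/∂u) du + (∂F_i/∂v) dv.
  For the x component: f_1(F) = 6*u*v - 6; d F_1 = (-3*v - 3) du + (-3*u) dv
  For the y component: f_2(F) = -18*u*v - 9*u + 9; d F_2 = (-3*v) du + (-3*u) dv
  For the z component: f_3(F) = u; d F_3 = (-1) du + (0) dv
Combining and collecting du, dv coefficients:
  coeff of du: 36*u*v^2 + 9*u*v - u - 9*v + 18
  coeff of dv: 9*u*(4*u*v + 3*u - 1)
F^* omega = (36*u*v^2 + 9*u*v - u - 9*v + 18) du + (9*u*(4*u*v + 3*u - 1)) dv.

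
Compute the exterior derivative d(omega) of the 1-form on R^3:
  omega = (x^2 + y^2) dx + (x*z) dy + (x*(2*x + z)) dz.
d(omega) = (-2*y + z) dx ∧ dy + (4*x + z) dx ∧ dz + (-x) dy ∧ dz

For a 1-form omega = sum_i f_i dx_i, the exterior derivative is
  d(omega) = sum_{i < j} (∂f_j/∂x_i - ∂f_i/∂x_j) dx_i ∧ dx_j.
  coefficient of dx ∧ dy: ∂f_2/∂x - ∂f_1/∂y = ∂(x*z)/∂x - ∂(x^2 + y^2)/∂y = -2*y + z
  coefficient of dx ∧ dz: ∂f_3/∂x - ∂f_1/∂z = ∂(x*(2*x + z))/∂x - ∂(x^2 + y^2)/∂z = 4*x + z
  coefficient of dy ∧ dz: ∂f_3/∂y - ∂f_2/∂z = ∂(x*(2*x + z))/∂y - ∂(x*z)/∂z = -x
Assembling: d(omega) = (-2*y + z) dx ∧ dy + (4*x + z) dx ∧ dz + (-x) dy ∧ dz.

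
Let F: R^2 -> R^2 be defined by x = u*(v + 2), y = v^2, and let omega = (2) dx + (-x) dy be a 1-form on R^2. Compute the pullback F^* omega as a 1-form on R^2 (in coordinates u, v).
F^* omega = (2*v + 4) du + (2*u*(-v^2 - 2*v + 1)) dv

Using F^*(f dg) = (f ∘ F) d(g ∘ F), substitute each coordinate x_i by F_i(u, v) in f_i, and replace dx_i by d F_i = (∂F_i/∂u) du + (∂F_i/∂v) dv.
  For the x component: f_1(F) = 2; d F_1 = (v + 2) du + (u) dv
  For the y component: f_2(F) = u*(-v - 2); d F_2 = (0) du + (2*v) dv
Combining and collecting du, dv coefficients:
  coeff of du: 2*v + 4
  coeff of dv: 2*u*(-v^2 - 2*v + 1)
F^* omega = (2*v + 4) du + (2*u*(-v^2 - 2*v + 1)) dv.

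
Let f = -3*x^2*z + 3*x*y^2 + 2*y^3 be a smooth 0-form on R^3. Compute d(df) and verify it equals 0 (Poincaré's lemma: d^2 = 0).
d(df) = 0

Step 1: df = sum_i (∂f/∂x_i) dx_i = (-6*x*z + 3*y^2) dx + (6*y*(x + y)) dy + (-3*x^2) dz.
Step 2: Apply d again. Using the 1-form formula, the coefficient of dx ∧ dy in d(df) is ∂^2 f/∂x ∂y - ∂^2 f/∂y ∂x = (6*y) - (6*y) = 0 (equality of mixed partials for smooth f).
Similarly for dx ∧ dz and dy ∧ dz — all coefficients vanish. So d(df) = 0.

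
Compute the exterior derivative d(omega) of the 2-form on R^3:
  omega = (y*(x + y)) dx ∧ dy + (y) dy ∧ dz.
d(omega) = 0

For a 2-form omega = sum_{i<j} g_{ij} dx_i ∧ dx_j, the exterior derivative is
  d(omega) = sum_{i<j} d(g_{ij}) ∧ dx_i ∧ dx_j = sum_{i<j, k} (∂g_{ij}/∂x_k) dx_k ∧ dx_i ∧ dx_j.
Expand each term, using dx_k ∧ dx_i ∧ dx_j = sgn(permutation) dx_{(a)} ∧ dx_{(b)} ∧ dx_{(c)} with (a < b < c) sorted:

Collecting like 3-forms: d(omega) = 0.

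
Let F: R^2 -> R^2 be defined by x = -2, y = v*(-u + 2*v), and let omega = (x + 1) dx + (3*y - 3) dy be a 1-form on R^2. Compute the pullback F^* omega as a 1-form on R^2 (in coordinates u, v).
F^* omega = (3*v*(u*v - 2*v^2 + 1)) du + (3*u^2*v - 18*u*v^2 + 3*u + 24*v^3 - 12*v) dv

Using F^*(f dg) = (f ∘ F) d(g ∘ F), substitute each coordinate x_i by F_i(u, v) in f_i, and replace dx_i by d F_i = (∂F_i/∂u) du + (∂F_i/∂v) dv.
  For the x component: f_1(F) = -1; d F_1 = (0) du + (0) dv
  For the y component: f_2(F) = -3*u*v + 6*v^2 - 3; d F_2 = (-v) du + (-u + 4*v) dv
Combining and collecting du, dv coefficients:
  coeff of du: 3*v*(u*v - 2*v^2 + 1)
  coeff of dv: 3*u^2*v - 18*u*v^2 + 3*u + 24*v^3 - 12*v
F^* omega = (3*v*(u*v - 2*v^2 + 1)) du + (3*u^2*v - 18*u*v^2 + 3*u + 24*v^3 - 12*v) dv.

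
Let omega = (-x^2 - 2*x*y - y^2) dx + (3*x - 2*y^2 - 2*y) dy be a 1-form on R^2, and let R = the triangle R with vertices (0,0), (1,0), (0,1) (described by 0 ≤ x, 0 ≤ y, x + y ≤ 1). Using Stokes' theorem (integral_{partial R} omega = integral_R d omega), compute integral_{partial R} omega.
integral_(partial R) omega = 13/6

Stokes: integral_partial_R omega = integral_R d omega with d omega = (∂Q/∂x - ∂P/∂y) dx ∧ dy.
  ∂Q/∂x = 3
  ∂P/∂y = -2*x - 2*y
  integrand = ∂Q/∂x - ∂P/∂y = 2*x + 2*y + 3.
Integrating over R: integral_0^1 integral_0^{1-x} (2*x + 2*y + 3) dy dx = 13/6.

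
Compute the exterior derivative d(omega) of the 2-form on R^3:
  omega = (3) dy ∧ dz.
d(omega) = 0

For a 2-form omega = sum_{i<j} g_{ij} dx_i ∧ dx_j, the exterior derivative is
  d(omega) = sum_{i<j} d(g_{ij}) ∧ dx_i ∧ dx_j = sum_{i<j, k} (∂g_{ij}/∂x_k) dx_k ∧ dx_i ∧ dx_j.
Expand each term, using dx_k ∧ dx_i ∧ dx_j = sgn(permutation) dx_{(a)} ∧ dx_{(b)} ∧ dx_{(c)} with (a < b < c) sorted:

Collecting like 3-forms: d(omega) = 0.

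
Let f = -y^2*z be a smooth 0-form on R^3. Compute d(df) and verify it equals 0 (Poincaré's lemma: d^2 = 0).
d(df) = 0

Step 1: df = sum_i (∂f/∂x_i) dx_i = (0) dx + (-2*y*z) dy + (-y^2) dz.
Step 2: Apply d again. Using the 1-form formula, the coefficient of dx ∧ dy in d(df) is ∂^2 f/∂x ∂y - ∂^2 f/∂y ∂x = (0) - (0) = 0 (equality of mixed partials for smooth f).
Similarly for dx ∧ dz and dy ∧ dz — all coefficients vanish. So d(df) = 0.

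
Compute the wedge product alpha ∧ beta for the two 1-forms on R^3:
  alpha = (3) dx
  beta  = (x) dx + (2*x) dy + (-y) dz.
alpha ∧ beta = (6*x) dx ∧ dy + (-3*y) dx ∧ dz

Distribute the wedge, using dx_i ∧ dx_j = -dx_j ∧ dx_i and dx_i ∧ dx_i = 0. For each pair (i, j) with i < j, the coefficient of dx_i ∧ dx_j in alpha ∧ beta is (alpha_i * beta_j - alpha_j * beta_i). Collecting: alpha ∧ beta = (6*x) dx ∧ dy + (-3*y) dx ∧ dz.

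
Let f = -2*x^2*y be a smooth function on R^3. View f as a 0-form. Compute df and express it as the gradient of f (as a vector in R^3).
df = (-4*x*y) dx + (-2*x^2) dy + (0) dz; grad f = (-4*x*y, -2*x^2, 0)

For a 0-form f, d f = (∂f/∂x) dx + (∂f/∂y) dy + (∂f/∂z) dz. The components of the vector representation are exactly the entries of grad f in Cartesian coordinates:
  ∂f/∂x = -4*x*y
  ∂f/∂y = -2*x^2
  ∂f/∂z = 0.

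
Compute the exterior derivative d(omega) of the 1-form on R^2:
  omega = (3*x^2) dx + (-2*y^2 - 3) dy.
d(omega) = 0

For a 1-form omega = sum_i f_i dx_i, the exterior derivative is
  d(omega) = sum_{i < j} (∂f_j/∂x_i - ∂f_i/∂x_j) dx_i ∧ dx_j.

Assembling: d(omega) = 0.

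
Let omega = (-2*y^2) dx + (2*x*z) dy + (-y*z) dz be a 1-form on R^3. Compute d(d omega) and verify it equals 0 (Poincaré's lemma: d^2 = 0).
d(d omega) = 0

Step 1: d omega = sum_{i<j} (∂f_j/∂x_i - ∂f_i/∂x_j) dx_i ∧ dx_j:
  coeff of dx ∧ dy: 4*y + 2*z
  coeff of dx ∧ dz: 0
  coeff of dy ∧ dz: -2*x - z
Step 2: Apply d again to each 2-form coefficient. The only possible 3-form in R^3 is dx ∧ dy ∧ dz, with coefficient
  ∂(coeff of dy∧dz)/∂x - ∂(coeff of dx∧dz)/∂y + ∂(coeff of dx∧dy)/∂z
  = ∂/∂x (-2*x - z) - ∂/∂y (0) + ∂/∂z (4*y + 2*z).
Each of these terms simplifies to sums of mixed partials that cancel in pairs. The result is 0 (by equality of mixed partials for smooth functions — Schwarz / Clairaut).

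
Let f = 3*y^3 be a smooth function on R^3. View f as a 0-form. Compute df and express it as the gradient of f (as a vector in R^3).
df = (0) dx + (9*y^2) dy + (0) dz; grad f = (0, 9*y^2, 0)

For a 0-form f, d f = (∂f/∂x) dx + (∂f/∂y) dy + (∂f/∂z) dz. The components of the vector representation are exactly the entries of grad f in Cartesian coordinates:
  ∂f/∂x = 0
  ∂f/∂y = 9*y^2
  ∂f/∂z = 0.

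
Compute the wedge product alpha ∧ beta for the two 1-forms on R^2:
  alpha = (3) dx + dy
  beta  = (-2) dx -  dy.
alpha ∧ beta = (-1) dx ∧ dy

Distribute the wedge, using dx_i ∧ dx_j = -dx_j ∧ dx_i and dx_i ∧ dx_i = 0. For each pair (i, j) with i < j, the coefficient of dx_i ∧ dx_j in alpha ∧ beta is (alpha_i * beta_j - alpha_j * beta_i). Collecting: alpha ∧ beta = (-1) dx ∧ dy.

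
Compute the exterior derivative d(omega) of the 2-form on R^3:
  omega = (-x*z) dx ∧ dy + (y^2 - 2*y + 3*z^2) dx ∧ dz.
d(omega) = (-x - 2*y + 2) dx ∧ dy ∧ dz

For a 2-form omega = sum_{i<j} g_{ij} dx_i ∧ dx_j, the exterior derivative is
  d(omega) = sum_{i<j} d(g_{ij}) ∧ dx_i ∧ dx_j = sum_{i<j, k} (∂g_{ij}/∂x_k) dx_k ∧ dx_i ∧ dx_j.
Expand each term, using dx_k ∧ dx_i ∧ dx_j = sgn(permutation) dx_{(a)} ∧ dx_{(b)} ∧ dx_{(c)} with (a < b < c) sorted:
  d(-x*z) includes (∂/∂z)(-x*z) dz = (-x) dz, which multiplied by dx ∧ dy gives (-x) dx ∧ dy ∧ dz
  d(y^2 - 2*y + 3*z^2) includes (∂/∂y)(y^2 - 2*y + 3*z^2) dy = (2*y - 2) dy, which multiplied by dx ∧ dz gives (2 - 2*y) dx ∧ dy ∧ dz
Collecting like 3-forms: d(omega) = (-x - 2*y + 2) dx ∧ dy ∧ dz.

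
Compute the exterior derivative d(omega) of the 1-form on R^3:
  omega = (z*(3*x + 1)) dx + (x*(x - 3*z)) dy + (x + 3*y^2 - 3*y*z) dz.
d(omega) = (2*x - 3*z) dx ∧ dy + (-3*x) dx ∧ dz + (3*x + 6*y - 3*z) dy ∧ dz

For a 1-form omega = sum_i f_i dx_i, the exterior derivative is
  d(omega) = sum_{i < j} (∂f_j/∂x_i - ∂f_i/∂x_j) dx_i ∧ dx_j.
  coefficient of dx ∧ dy: ∂f_2/∂x - ∂f_1/∂y = ∂(x*(x - 3*z))/∂x - ∂(z*(3*x + 1))/∂y = 2*x - 3*z
  coefficient of dx ∧ dz: ∂f_3/∂x - ∂f_1/∂z = ∂(x + 3*y^2 - 3*y*z)/∂x - ∂(z*(3*x + 1))/∂z = -3*x
  coefficient of dy ∧ dz: ∂f_3/∂y - ∂f_2/∂z = ∂(x + 3*y^2 - 3*y*z)/∂y - ∂(x*(x - 3*z))/∂z = 3*x + 6*y - 3*z
Assembling: d(omega) = (2*x - 3*z) dx ∧ dy + (-3*x) dx ∧ dz + (3*x + 6*y - 3*z) dy ∧ dz.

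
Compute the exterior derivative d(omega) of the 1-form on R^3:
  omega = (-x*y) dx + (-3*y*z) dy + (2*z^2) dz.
d(omega) = (x) dx ∧ dy + (3*y) dy ∧ dz

For a 1-form omega = sum_i f_i dx_i, the exterior derivative is
  d(omega) = sum_{i < j} (∂f_j/∂x_i - ∂f_i/∂x_j) dx_i ∧ dx_j.
  coefficient of dx ∧ dy: ∂f_2/∂x - ∂f_1/∂y = ∂(-3*y*z)/∂x - ∂(-x*y)/∂y = x
  coefficient of dy ∧ dz: ∂f_3/∂y - ∂f_2/∂z = ∂(2*z^2)/∂y - ∂(-3*y*z)/∂z = 3*y
Assembling: d(omega) = (x) dx ∧ dy + (3*y) dy ∧ dz.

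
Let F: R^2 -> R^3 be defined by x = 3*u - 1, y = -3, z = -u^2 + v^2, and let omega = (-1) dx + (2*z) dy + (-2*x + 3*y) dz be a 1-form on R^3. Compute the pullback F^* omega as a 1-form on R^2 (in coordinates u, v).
F^* omega = (12*u^2 + 14*u - 3) du + (2*v*(-6*u - 7)) dv

Using F^*(f dg) = (f ∘ F) d(g ∘ F), substitute each coordinate x_i by F_i(u, v) in f_i, and replace dx_i by d F_i = (∂F_i/∂u) du + (∂F_i/∂v) dv.
  For the x component: f_1(F) = -1; d F_1 = (3) du + (0) dv
  For the y component: f_2(F) = -2*u^2 + 2*v^2; d F_2 = (0) du + (0) dv
  For the z component: f_3(F) = -6*u - 7; d F_3 = (-2*u) du + (2*v) dv
Combining and collecting du, dv coefficients:
  coeff of du: 12*u^2 + 14*u - 3
  coeff of dv: 2*v*(-6*u - 7)
F^* omega = (12*u^2 + 14*u - 3) du + (2*v*(-6*u - 7)) dv.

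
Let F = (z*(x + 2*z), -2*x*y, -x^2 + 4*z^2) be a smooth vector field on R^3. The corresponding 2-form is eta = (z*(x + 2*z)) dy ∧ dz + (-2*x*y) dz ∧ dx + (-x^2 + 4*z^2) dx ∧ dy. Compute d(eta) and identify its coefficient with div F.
d(eta) = (-2*x + 9*z) dx ∧ dy ∧ dz; div F = -2*x + 9*z

For a 2-form in R^3 of the form above, applying d gives a 3-form with coefficient ∂P/∂x + ∂Q/∂y + ∂R/∂z:
  ∂P/∂x = z
  ∂Q/∂y = -2*x
  ∂R/∂z = 8*z
Sum = -2*x + 9*z, which is exactly div F.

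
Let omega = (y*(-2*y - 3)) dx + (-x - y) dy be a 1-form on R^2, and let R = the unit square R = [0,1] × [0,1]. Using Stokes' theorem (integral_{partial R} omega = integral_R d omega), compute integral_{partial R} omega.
integral_(partial R) omega = 4

Stokes: integral_partial_R omega = integral_R d omega with d omega = (∂Q/∂x - ∂P/∂y) dx ∧ dy.
  ∂Q/∂x = -1
  ∂P/∂y = -4*y - 3
  integrand = ∂Q/∂x - ∂P/∂y = 4*y + 2.
Integrating over R: integral_0^1 integral_0^1 (4*y + 2) dx dy = 4.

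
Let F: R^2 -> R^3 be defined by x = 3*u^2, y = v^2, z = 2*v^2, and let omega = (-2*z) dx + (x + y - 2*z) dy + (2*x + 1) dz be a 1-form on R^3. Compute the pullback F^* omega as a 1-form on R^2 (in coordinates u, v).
F^* omega = (-24*u*v^2) du + (2*v*(15*u^2 - 3*v^2 + 2)) dv

Using F^*(f dg) = (f ∘ F) d(g ∘ F), substitute each coordinate x_i by F_i(u, v) in f_i, and replace dx_i by d F_i = (∂F_i/∂u) du + (∂F_i/∂v) dv.
  For the x component: f_1(F) = -4*v^2; d F_1 = (6*u) du + (0) dv
  For the y component: f_2(F) = 3*u^2 - 3*v^2; d F_2 = (0) du + (2*v) dv
  For the z component: f_3(F) = 6*u^2 + 1; d F_3 = (0) du + (4*v) dv
Combining and collecting du, dv coefficients:
  coeff of du: -24*u*v^2
  coeff of dv: 2*v*(15*u^2 - 3*v^2 + 2)
F^* omega = (-24*u*v^2) du + (2*v*(15*u^2 - 3*v^2 + 2)) dv.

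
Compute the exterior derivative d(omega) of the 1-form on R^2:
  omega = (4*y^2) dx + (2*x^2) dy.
d(omega) = (4*x - 8*y) dx ∧ dy

For a 1-form omega = sum_i f_i dx_i, the exterior derivative is
  d(omega) = sum_{i < j} (∂f_j/∂x_i - ∂f_i/∂x_j) dx_i ∧ dx_j.
  coefficient of dx ∧ dy: ∂f_2/∂x - ∂f_1/∂y = ∂(2*x^2)/∂x - ∂(4*y^2)/∂y = 4*x - 8*y
Assembling: d(omega) = (4*x - 8*y) dx ∧ dy.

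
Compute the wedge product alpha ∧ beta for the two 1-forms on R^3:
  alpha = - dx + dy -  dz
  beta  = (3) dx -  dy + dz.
alpha ∧ beta = (-2) dx ∧ dy + (2) dx ∧ dz

Distribute the wedge, using dx_i ∧ dx_j = -dx_j ∧ dx_i and dx_i ∧ dx_i = 0. For each pair (i, j) with i < j, the coefficient of dx_i ∧ dx_j in alpha ∧ beta is (alpha_i * beta_j - alpha_j * beta_i). Collecting: alpha ∧ beta = (-2) dx ∧ dy + (2) dx ∧ dz.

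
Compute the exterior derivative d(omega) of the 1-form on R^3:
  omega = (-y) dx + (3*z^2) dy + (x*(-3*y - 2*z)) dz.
d(omega) = (1) dx ∧ dy + (-3*y - 2*z) dx ∧ dz + (-3*x - 6*z) dy ∧ dz

For a 1-form omega = sum_i f_i dx_i, the exterior derivative is
  d(omega) = sum_{i < j} (∂f_j/∂x_i - ∂f_i/∂x_j) dx_i ∧ dx_j.
  coefficient of dx ∧ dy: ∂f_2/∂x - ∂f_1/∂y = ∂(3*z^2)/∂x - ∂(-y)/∂y = 1
  coefficient of dx ∧ dz: ∂f_3/∂x - ∂f_1/∂z = ∂(x*(-3*y - 2*z))/∂x - ∂(-y)/∂z = -3*y - 2*z
  coefficient of dy ∧ dz: ∂f_3/∂y - ∂f_2/∂z = ∂(x*(-3*y - 2*z))/∂y - ∂(3*z^2)/∂z = -3*x - 6*z
Assembling: d(omega) = (1) dx ∧ dy + (-3*y - 2*z) dx ∧ dz + (-3*x - 6*z) dy ∧ dz.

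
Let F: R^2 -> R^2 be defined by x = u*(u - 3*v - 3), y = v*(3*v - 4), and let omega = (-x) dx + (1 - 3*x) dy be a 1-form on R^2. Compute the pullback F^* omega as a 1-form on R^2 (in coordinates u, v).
F^* omega = (u*(-2*u^2 + 9*u*v + 9*u - 9*v^2 - 18*v - 9)) du + (3*u^3 - 27*u^2*v + 3*u^2 + 54*u*v^2 + 18*u*v - 36*u + 6*v - 4) dv

Using F^*(f dg) = (f ∘ F) d(g ∘ F), substitute each coordinate x_i by F_i(u, v) in f_i, and replace dx_i by d F_i = (∂F_i/∂u) du + (∂F_i/∂v) dv.
  For the x component: f_1(F) = u*(-u + 3*v + 3); d F_1 = (2*u - 3*v - 3) du + (-3*u) dv
  For the y component: f_2(F) = -3*u^2 + 9*u*v + 9*u + 1; d F_2 = (0) du + (6*v - 4) dv
Combining and collecting du, dv coefficients:
  coeff of du: u*(-2*u^2 + 9*u*v + 9*u - 9*v^2 - 18*v - 9)
  coeff of dv: 3*u^3 - 27*u^2*v + 3*u^2 + 54*u*v^2 + 18*u*v - 36*u + 6*v - 4
F^* omega = (u*(-2*u^2 + 9*u*v + 9*u - 9*v^2 - 18*v - 9)) du + (3*u^3 - 27*u^2*v + 3*u^2 + 54*u*v^2 + 18*u*v - 36*u + 6*v - 4) dv.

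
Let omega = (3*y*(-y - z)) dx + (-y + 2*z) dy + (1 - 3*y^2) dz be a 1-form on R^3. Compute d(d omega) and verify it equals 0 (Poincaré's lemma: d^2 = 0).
d(d omega) = 0

Step 1: d omega = sum_{i<j} (∂f_j/∂x_i - ∂f_i/∂x_j) dx_i ∧ dx_j:
  coeff of dx ∧ dy: 6*y + 3*z
  coeff of dx ∧ dz: 3*y
  coeff of dy ∧ dz: -6*y - 2
Step 2: Apply d again to each 2-form coefficient. The only possible 3-form in R^3 is dx ∧ dy ∧ dz, with coefficient
  ∂(coeff of dy∧dz)/∂x - ∂(coeff of dx∧dz)/∂y + ∂(coeff of dx∧dy)/∂z
  = ∂/∂x (-6*y - 2) - ∂/∂y (3*y) + ∂/∂z (6*y + 3*z).
Each of these terms simplifies to sums of mixed partials that cancel in pairs. The result is 0 (by equality of mixed partials for smooth functions — Schwarz / Clairaut).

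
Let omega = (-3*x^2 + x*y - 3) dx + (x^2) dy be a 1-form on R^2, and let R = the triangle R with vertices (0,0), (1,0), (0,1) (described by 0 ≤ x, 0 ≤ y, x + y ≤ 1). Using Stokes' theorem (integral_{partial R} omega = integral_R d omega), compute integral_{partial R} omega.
integral_(partial R) omega = 1/6

Stokes: integral_partial_R omega = integral_R d omega with d omega = (∂Q/∂x - ∂P/∂y) dx ∧ dy.
  ∂Q/∂x = 2*x
  ∂P/∂y = x
  integrand = ∂Q/∂x - ∂P/∂y = x.
Integrating over R: integral_0^1 integral_0^{1-x} (x) dy dx = 1/6.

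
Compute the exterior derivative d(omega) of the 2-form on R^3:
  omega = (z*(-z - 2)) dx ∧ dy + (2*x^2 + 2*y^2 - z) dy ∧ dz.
d(omega) = (4*x - 2*z - 2) dx ∧ dy ∧ dz

For a 2-form omega = sum_{i<j} g_{ij} dx_i ∧ dx_j, the exterior derivative is
  d(omega) = sum_{i<j} d(g_{ij}) ∧ dx_i ∧ dx_j = sum_{i<j, k} (∂g_{ij}/∂x_k) dx_k ∧ dx_i ∧ dx_j.
Expand each term, using dx_k ∧ dx_i ∧ dx_j = sgn(permutation) dx_{(a)} ∧ dx_{(b)} ∧ dx_{(c)} with (a < b < c) sorted:
  d(z*(-z - 2)) includes (∂/∂z)(z*(-z - 2)) dz = (-2*z - 2) dz, which multiplied by dx ∧ dy gives (-2*z - 2) dx ∧ dy ∧ dz
  d(2*x^2 + 2*y^2 - z) includes (∂/∂x)(2*x^2 + 2*y^2 - z) dx = (4*x) dx, which multiplied by dy ∧ dz gives (4*x) dx ∧ dy ∧ dz
Collecting like 3-forms: d(omega) = (4*x - 2*z - 2) dx ∧ dy ∧ dz.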